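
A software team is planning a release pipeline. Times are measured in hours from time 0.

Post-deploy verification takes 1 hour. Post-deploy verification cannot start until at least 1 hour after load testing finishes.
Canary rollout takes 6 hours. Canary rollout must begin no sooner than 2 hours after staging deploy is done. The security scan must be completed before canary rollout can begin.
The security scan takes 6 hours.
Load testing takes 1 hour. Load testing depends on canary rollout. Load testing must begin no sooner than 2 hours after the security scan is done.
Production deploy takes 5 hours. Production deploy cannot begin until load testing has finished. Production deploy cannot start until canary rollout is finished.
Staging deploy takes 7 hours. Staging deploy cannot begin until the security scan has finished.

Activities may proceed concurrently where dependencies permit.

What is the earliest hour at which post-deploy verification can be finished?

24

The security scan has no prerequisites, so it starts at hour 0 and finishes at hour 6.
After the security scan (finishes hour 6), staging deploy can start at hour 6 and finishes at hour 13.
Canary rollout cannot start until staging deploy (finishes hour 13, plus 2-hour gap → hour 15); the security scan (finishes hour 6). The controlling bound is hour 15, so canary rollout finishes at 15 + 6 = hour 21.
Load testing has to wait for canary rollout (finishes hour 21); the security scan (finishes hour 6, plus 2-hour gap → hour 8). The latest of these is hour 21, so load testing runs hour 21 to 21 + 1 = hour 22.
Post-deploy verification waits on load testing (finishes hour 22, plus 1-hour gap → hour 23), so it starts at hour 23 and finishes at 23 + 1 = hour 24.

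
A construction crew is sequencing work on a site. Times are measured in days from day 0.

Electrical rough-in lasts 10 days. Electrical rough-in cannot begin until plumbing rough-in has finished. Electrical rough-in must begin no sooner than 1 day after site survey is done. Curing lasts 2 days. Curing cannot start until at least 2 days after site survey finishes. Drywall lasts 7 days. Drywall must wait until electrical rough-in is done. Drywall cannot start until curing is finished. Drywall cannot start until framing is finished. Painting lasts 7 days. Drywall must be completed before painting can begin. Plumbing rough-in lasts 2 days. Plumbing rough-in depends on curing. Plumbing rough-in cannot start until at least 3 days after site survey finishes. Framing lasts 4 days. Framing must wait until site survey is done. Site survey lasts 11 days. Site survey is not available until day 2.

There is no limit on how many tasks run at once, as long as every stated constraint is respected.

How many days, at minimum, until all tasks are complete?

After its own release at day 2, site survey can start at day 2 and finishes at day 13.
Framing cannot begin until site survey (finishes day 13). It runs from day 13 to 13 + 4 = day 17.
Curing waits on site survey (finishes day 13, plus 2-day gap → day 15), so it starts at day 15 and finishes at 15 + 2 = day 17.
Plumbing rough-in has to wait for curing (finishes day 17); site survey (finishes day 13, plus 3-day gap → day 16). The latest of these is day 17, so plumbing rough-in runs day 17 to 17 + 2 = day 19.
Electrical rough-in cannot start until plumbing rough-in (finishes day 19); site survey (finishes day 13, plus 1-day gap → day 14). The controlling bound is day 19, so electrical rough-in finishes at 19 + 10 = day 29.
Drywall needs all of electrical rough-in (finishes day 29); curing (finishes day 17); framing (finishes day 17). That puts its earliest start at day 29; it finishes at 29 + 7 = day 36.
Painting cannot begin until drywall (finishes day 36). It runs from day 36 to 36 + 7 = day 43.
All tasks are finished once the last one completes. Finish times: Site survey at 13, Curing at 17, Framing at 17, Plumbing rough-in at 19, Electrical rough-in at 29, Drywall at 36, Painting at 43. The latest is day 43.

43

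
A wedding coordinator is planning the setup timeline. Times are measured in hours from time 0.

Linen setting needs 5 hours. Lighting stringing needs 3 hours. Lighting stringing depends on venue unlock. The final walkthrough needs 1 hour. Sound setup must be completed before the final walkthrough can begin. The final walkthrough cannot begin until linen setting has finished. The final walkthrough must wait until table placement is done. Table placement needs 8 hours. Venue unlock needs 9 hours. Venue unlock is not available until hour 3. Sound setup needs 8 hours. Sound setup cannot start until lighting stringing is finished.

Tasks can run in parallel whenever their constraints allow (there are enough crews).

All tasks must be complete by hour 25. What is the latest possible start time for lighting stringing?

13

The final walkthrough must finish by hour 25; it takes 1 hour, so it must start by 25 − 1 = hour 24.
Sound setup has to be done before the final walkthrough (must start by hour 24). That means finishing by hour 24, i.e. starting by 24 − 8 = hour 16.
Lighting stringing must finish before sound setup (must start by hour 16). With a 3-hour duration, lighting stringing must start by 16 − 3 = hour 13.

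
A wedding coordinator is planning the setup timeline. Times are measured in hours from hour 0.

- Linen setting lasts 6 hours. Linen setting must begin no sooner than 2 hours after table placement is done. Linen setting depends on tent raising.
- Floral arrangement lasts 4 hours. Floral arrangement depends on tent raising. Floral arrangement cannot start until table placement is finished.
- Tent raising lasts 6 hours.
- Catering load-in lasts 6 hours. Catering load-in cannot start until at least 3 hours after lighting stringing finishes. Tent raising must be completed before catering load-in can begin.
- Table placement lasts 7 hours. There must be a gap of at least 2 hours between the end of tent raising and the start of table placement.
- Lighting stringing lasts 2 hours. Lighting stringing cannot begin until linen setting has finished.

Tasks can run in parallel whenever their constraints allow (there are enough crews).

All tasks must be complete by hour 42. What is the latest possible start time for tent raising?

8

Catering load-in has no dependents, so it just needs to finish by hour 42. Starting by 42 − 6 = hour 36 achieves that.
Lighting stringing feeds into catering load-in (must start by hour 36, minus 3-hour gap → hour 33); so lighting stringing must finish by hour 33 and therefore start by hour 31.
Linen setting must finish before lighting stringing (must start by hour 31). With a 6-hour duration, linen setting must start by 31 − 6 = hour 25.
To finish by hour 42, floral arrangement (duration 4) must start no later than hour 38.
Table placement must finish in time for linen setting (must start by hour 25, minus 2-hour gap → hour 23); floral arrangement (must start by hour 38). The tightest is hour 23, so table placement must start by 23 − 7 = hour 16.
For tent raising: table placement (must start by hour 16, minus 2-hour gap → hour 14); linen setting (must start by hour 25); floral arrangement (must start by hour 38); catering load-in (must start by hour 36). The most restrictive is hour 14; with a 6-hour duration, tent raising must start by hour 8.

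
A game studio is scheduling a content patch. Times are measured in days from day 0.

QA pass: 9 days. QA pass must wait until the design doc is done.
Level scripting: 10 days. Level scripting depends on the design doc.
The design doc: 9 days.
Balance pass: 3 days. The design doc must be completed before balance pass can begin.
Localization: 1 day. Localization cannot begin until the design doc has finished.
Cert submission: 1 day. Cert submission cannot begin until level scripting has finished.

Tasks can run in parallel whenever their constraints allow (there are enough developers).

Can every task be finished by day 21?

Yes

The design doc has no prerequisites, so it starts at day 0 and finishes at day 9.
After the design doc (finishes day 9), QA pass can start at day 9 and finishes at day 18.
After the design doc (finishes day 9), localization can start at day 9 and finishes at day 10.
Balance pass waits on the design doc (finishes day 9), so it starts at day 9 and finishes at 9 + 3 = day 12.
Level scripting waits on the design doc (finishes day 9), so it starts at day 9 and finishes at 9 + 10 = day 19.
Cert submission cannot begin until level scripting (finishes day 19). It runs from day 19 to 19 + 1 = day 20.
Every task is finished by day 20, which is no later than the deadline of 21, so the schedule is feasible.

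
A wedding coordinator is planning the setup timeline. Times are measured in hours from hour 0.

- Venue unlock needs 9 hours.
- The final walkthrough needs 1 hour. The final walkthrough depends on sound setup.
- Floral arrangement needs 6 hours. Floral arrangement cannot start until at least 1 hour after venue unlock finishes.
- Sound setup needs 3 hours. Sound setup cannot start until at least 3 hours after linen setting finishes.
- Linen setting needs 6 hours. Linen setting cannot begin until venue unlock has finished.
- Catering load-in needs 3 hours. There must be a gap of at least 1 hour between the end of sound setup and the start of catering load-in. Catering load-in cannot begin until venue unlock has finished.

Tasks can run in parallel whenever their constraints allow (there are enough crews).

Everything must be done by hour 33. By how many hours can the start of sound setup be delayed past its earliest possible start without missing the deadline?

8

Venue unlock has no prerequisites, so it starts at hour 0 and finishes at hour 9.
Linen setting waits on venue unlock (finishes hour 9), so it starts at hour 9 and finishes at 9 + 6 = hour 15.
Sound setup waits on linen setting (finishes hour 15, plus 3-hour gap → hour 18), so it starts at hour 18 and finishes at 18 + 3 = hour 21.

Working backward from the deadline:
Catering load-in must finish by hour 33; it takes 3 hours, so it must start by 33 − 3 = hour 30.
The final walkthrough must finish by hour 33; it takes 1 hour, so it must start by 33 − 1 = hour 32.
Sound setup has several dependents: catering load-in (must start by hour 30, minus 1-hour gap → hour 29); the final walkthrough (must start by hour 32). The earliest of those limits is hour 29, so sound setup must start by 29 − 3 = hour 26.
So sound setup can start as early as hour 18 and as late as hour 26, giving 26 − 18 = 8 hours of slack.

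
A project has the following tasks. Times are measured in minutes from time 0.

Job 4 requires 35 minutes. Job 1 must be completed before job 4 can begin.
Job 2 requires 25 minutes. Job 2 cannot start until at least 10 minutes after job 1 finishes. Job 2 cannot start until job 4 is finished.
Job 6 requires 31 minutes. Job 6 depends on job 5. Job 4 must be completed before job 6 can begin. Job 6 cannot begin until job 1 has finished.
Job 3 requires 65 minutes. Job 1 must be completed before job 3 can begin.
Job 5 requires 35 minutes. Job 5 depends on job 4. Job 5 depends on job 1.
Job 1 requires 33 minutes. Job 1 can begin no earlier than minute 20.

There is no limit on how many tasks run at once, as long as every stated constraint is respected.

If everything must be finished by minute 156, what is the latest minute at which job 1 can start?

Nothing follows job 3; the deadline of minute 156 is its only limit. It must start by 156 − 65 = minute 91.
To finish by minute 156, job 2 (duration 25) must start no later than minute 131.
Job 6 has no dependents, so it just needs to finish by minute 156. Starting by 156 − 31 = minute 125 achieves that.
Since job 6 (must start by minute 125) depends on it, job 5 must finish by minute 125. Backing off its 35-minute duration gives a latest start of minute 90.
Job 4 feeds job 2 (must start by minute 131); job 5 (must start by minute 90); job 6 (must start by minute 125). Taking the minimum, job 4 must finish by minute 90 and start by 90 − 35 = minute 55.
Job 1 has several dependents: job 2 (must start by minute 131, minus 10-minute gap → minute 121); job 3 (must start by minute 91); job 4 (must start by minute 55); job 5 (must start by minute 90); job 6 (must start by minute 125). The earliest of those limits is minute 55, so job 1 must start by 55 − 33 = minute 22.

22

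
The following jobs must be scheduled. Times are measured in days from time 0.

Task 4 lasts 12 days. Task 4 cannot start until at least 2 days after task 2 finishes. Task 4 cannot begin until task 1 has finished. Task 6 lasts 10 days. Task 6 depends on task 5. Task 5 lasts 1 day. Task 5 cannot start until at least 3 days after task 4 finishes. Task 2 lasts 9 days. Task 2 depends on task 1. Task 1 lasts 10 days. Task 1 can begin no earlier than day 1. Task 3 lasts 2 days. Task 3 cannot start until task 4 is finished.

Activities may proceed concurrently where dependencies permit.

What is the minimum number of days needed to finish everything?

48

Task 1 cannot begin until its own release at day 1. It runs from day 1 to 1 + 10 = day 11.
Task 2 cannot begin until task 1 (finishes day 11). It runs from day 11 to 11 + 9 = day 20.
For task 4: task 2 (finishes day 20, plus 2-day gap → day 22); task 1 (finishes day 11). Taking the maximum gives a start of day 22, and it finishes at 22 + 12 = day 34.
Task 5 cannot begin until task 4 (finishes day 34, plus 3-day gap → day 37). It runs from day 37 to 37 + 1 = day 38.
Task 6 cannot begin until task 5 (finishes day 38). It runs from day 38 to 38 + 10 = day 48.
Task 3 waits on task 4 (finishes day 34), so it starts at day 34 and finishes at 34 + 2 = day 36.
All tasks are finished once the last one completes. Finish times: Task 1 at 11, Task 2 at 20, Task 3 at 36, Task 4 at 34, Task 5 at 38, Task 6 at 48. The latest is day 48.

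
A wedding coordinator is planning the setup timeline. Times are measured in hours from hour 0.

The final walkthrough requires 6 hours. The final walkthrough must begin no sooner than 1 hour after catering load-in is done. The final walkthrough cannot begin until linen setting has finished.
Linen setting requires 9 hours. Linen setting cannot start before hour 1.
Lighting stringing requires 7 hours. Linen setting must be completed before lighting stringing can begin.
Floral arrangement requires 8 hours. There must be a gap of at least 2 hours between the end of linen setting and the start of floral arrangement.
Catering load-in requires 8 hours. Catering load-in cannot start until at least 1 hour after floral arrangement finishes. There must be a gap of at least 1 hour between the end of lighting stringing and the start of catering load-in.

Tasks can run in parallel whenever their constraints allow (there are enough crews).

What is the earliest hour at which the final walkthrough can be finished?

36

Linen setting cannot begin until its own release at hour 1. It runs from hour 1 to 1 + 9 = hour 10.
After linen setting (finishes hour 10), lighting stringing can start at hour 10 and finishes at hour 17.
Floral arrangement waits on linen setting (finishes hour 10, plus 2-hour gap → hour 12), so it starts at hour 12 and finishes at 12 + 8 = hour 20.
Catering load-in cannot start until floral arrangement (finishes hour 20, plus 1-hour gap → hour 21); lighting stringing (finishes hour 17, plus 1-hour gap → hour 18). The controlling bound is hour 21, so catering load-in finishes at 21 + 8 = hour 29.
The final walkthrough has to wait for catering load-in (finishes hour 29, plus 1-hour gap → hour 30); linen setting (finishes hour 10). The latest of these is hour 30, so the final walkthrough runs hour 30 to 30 + 6 = hour 36.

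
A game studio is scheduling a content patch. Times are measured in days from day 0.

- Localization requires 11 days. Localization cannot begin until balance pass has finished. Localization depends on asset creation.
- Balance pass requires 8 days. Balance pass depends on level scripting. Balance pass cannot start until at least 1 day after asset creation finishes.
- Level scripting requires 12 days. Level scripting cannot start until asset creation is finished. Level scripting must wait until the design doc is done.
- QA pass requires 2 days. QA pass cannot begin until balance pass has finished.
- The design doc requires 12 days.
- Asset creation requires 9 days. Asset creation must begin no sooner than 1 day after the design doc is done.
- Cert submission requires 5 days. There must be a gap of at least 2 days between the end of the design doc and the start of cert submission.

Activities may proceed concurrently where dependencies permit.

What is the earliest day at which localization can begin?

42

The design doc can start immediately at day 0; it finishes at day 12.
After the design doc (finishes day 12, plus 1-day gap → day 13), asset creation can start at day 13 and finishes at day 22.
Level scripting has to wait for asset creation (finishes day 22); the design doc (finishes day 12). The latest of these is day 22, so level scripting runs day 22 to 22 + 12 = day 34.
Balance pass needs all of level scripting (finishes day 34); asset creation (finishes day 22, plus 1-day gap → day 23). That puts its earliest start at day 34; it finishes at 34 + 8 = day 42.
Localization waits on balance pass (finishes day 42); asset creation (finishes day 22). The latest of these is day 42, which is the earliest localization can start.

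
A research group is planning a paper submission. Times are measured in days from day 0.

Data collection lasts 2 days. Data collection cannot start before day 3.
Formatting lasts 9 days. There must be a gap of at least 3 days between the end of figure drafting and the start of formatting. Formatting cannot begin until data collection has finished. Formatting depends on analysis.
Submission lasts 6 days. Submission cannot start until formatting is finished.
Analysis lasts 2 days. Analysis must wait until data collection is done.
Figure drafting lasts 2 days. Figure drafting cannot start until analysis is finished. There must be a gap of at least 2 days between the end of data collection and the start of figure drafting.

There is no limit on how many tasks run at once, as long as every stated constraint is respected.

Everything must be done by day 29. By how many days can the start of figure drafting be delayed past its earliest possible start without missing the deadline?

2

Data collection waits on its own release at day 3, so it starts at day 3 and finishes at 3 + 2 = day 5.
Analysis waits on data collection (finishes day 5), so it starts at day 5 and finishes at 5 + 2 = day 7.
For figure drafting: analysis (finishes day 7); data collection (finishes day 5, plus 2-day gap → day 7). Taking the maximum gives a start of day 7, and it finishes at 7 + 2 = day 9.

Working backward from the deadline:
To finish by day 29, submission (duration 6) must start no later than day 23.
Formatting must finish before submission (must start by day 23). With a 9-day duration, formatting must start by 23 − 9 = day 14.
Figure drafting must finish before formatting (must start by day 14, minus 3-day gap → day 11). With a 2-day duration, figure drafting must start by 11 − 2 = day 9.
So figure drafting can start as early as day 7 and as late as day 9, giving 9 − 7 = 2 days of slack.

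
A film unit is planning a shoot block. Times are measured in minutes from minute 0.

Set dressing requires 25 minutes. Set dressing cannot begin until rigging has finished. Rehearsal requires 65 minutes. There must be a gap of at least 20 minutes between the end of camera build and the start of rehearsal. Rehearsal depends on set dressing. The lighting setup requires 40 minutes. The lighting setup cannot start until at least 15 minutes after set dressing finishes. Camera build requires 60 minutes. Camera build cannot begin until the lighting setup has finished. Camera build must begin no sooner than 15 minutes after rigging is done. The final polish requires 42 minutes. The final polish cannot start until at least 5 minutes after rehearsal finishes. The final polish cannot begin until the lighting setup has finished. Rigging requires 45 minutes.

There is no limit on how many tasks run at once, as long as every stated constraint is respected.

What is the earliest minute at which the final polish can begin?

275

Rigging has no prerequisites, so it starts at minute 0 and finishes at minute 45.
After rigging (finishes minute 45), set dressing can start at minute 45 and finishes at minute 70.
After set dressing (finishes minute 70, plus 15-minute gap → minute 85), the lighting setup can start at minute 85 and finishes at minute 125.
Camera build cannot start until the lighting setup (finishes minute 125); rigging (finishes minute 45, plus 15-minute gap → minute 60). The controlling bound is minute 125, so camera build finishes at 125 + 60 = minute 185.
Rehearsal has to wait for camera build (finishes minute 185, plus 20-minute gap → minute 205); set dressing (finishes minute 70). The latest of these is minute 205, so rehearsal runs minute 205 to 205 + 65 = minute 270.
The final polish waits on rehearsal (finishes minute 270, plus 5-minute gap → minute 275); the lighting setup (finishes minute 125). The latest of these is minute 275, which is the earliest the final polish can start.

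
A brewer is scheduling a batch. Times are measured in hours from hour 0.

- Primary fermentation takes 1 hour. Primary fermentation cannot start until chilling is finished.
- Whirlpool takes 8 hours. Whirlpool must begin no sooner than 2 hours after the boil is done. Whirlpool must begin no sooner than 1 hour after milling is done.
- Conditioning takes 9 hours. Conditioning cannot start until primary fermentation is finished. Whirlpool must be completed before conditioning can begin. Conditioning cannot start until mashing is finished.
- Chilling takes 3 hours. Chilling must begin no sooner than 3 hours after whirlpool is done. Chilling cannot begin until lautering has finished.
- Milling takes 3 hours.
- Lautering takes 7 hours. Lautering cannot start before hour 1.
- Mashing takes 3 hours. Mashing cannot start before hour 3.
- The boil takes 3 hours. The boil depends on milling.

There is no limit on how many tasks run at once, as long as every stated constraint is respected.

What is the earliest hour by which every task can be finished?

32

Lautering cannot begin until its own release at hour 1. It runs from hour 1 to 1 + 7 = hour 8.
After its own release at hour 3, mashing can start at hour 3 and finishes at hour 6.
Milling can start immediately at hour 0; it finishes at hour 3.
The boil waits on milling (finishes hour 3), so it starts at hour 3 and finishes at 3 + 3 = hour 6.
For whirlpool: the boil (finishes hour 6, plus 2-hour gap → hour 8); milling (finishes hour 3, plus 1-hour gap → hour 4). Taking the maximum gives a start of hour 8, and it finishes at 8 + 8 = hour 16.
Chilling has to wait for whirlpool (finishes hour 16, plus 3-hour gap → hour 19); lautering (finishes hour 8). The latest of these is hour 19, so chilling runs hour 19 to 19 + 3 = hour 22.
Primary fermentation waits on chilling (finishes hour 22), so it starts at hour 22 and finishes at 22 + 1 = hour 23.
Conditioning needs all of primary fermentation (finishes hour 23); whirlpool (finishes hour 16); mashing (finishes hour 6). That puts its earliest start at hour 23; it finishes at 23 + 9 = hour 32.
All tasks are finished once the last one completes. Finish times: Milling at 3, Mashing at 6, Lautering at 8, The boil at 6, Whirlpool at 16, Chilling at 22, Primary fermentation at 23, Conditioning at 32. The latest is hour 32.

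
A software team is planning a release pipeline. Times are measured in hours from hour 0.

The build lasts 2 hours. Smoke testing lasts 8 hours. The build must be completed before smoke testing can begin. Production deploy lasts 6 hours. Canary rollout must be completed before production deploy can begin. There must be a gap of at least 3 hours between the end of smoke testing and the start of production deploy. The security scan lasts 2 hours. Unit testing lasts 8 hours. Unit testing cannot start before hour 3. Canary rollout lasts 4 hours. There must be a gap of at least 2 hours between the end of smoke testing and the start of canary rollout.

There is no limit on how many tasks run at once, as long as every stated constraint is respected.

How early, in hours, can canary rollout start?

Nothing blocks the build, so it runs from hour 0 to hour 2.
Smoke testing cannot begin until the build (finishes hour 2). It runs from hour 2 to 2 + 8 = hour 10.
Canary rollout waits on smoke testing (finishes hour 10, plus 2-hour gap → hour 12), so the earliest it can start is hour 12.

12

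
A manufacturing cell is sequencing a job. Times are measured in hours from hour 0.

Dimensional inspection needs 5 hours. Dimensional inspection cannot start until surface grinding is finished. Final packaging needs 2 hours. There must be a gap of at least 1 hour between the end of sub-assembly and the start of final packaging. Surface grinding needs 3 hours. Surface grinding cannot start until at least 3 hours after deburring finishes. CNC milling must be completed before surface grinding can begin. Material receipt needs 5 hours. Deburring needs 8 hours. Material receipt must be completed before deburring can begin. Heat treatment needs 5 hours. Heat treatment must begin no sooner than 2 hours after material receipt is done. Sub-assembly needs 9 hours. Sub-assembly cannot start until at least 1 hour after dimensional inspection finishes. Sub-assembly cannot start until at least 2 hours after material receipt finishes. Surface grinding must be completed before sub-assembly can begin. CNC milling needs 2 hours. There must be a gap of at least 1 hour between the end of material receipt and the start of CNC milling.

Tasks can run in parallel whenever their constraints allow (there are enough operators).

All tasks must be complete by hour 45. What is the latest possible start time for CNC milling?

Final packaging must finish by hour 45; it takes 2 hours, so it must start by 45 − 2 = hour 43.
Sub-assembly has to be done before final packaging (must start by hour 43, minus 1-hour gap → hour 42). That means finishing by hour 42, i.e. starting by 42 − 9 = hour 33.
Dimensional inspection feeds into sub-assembly (must start by hour 33, minus 1-hour gap → hour 32); so dimensional inspection must finish by hour 32 and therefore start by hour 27.
Surface grinding feeds dimensional inspection (must start by hour 27); sub-assembly (must start by hour 33). Taking the minimum, surface grinding must finish by hour 27 and start by 27 − 3 = hour 24.
CNC milling has to be done before surface grinding (must start by hour 24). That means finishing by hour 24, i.e. starting by 24 − 2 = hour 22.

22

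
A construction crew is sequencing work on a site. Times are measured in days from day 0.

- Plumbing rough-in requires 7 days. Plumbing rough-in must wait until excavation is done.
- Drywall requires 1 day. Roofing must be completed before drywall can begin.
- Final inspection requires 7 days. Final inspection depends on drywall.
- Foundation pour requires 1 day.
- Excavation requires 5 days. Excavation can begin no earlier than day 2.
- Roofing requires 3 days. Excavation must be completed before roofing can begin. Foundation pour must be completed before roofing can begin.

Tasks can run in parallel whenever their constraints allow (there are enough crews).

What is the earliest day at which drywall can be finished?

Foundation pour can start immediately at day 0; it finishes at day 1.
Excavation waits on its own release at day 2, so it starts at day 2 and finishes at 2 + 5 = day 7.
Roofing needs all of excavation (finishes day 7); foundation pour (finishes day 1). That puts its earliest start at day 7; it finishes at 7 + 3 = day 10.
Drywall cannot begin until roofing (finishes day 10). It runs from day 10 to 10 + 1 = day 11.

11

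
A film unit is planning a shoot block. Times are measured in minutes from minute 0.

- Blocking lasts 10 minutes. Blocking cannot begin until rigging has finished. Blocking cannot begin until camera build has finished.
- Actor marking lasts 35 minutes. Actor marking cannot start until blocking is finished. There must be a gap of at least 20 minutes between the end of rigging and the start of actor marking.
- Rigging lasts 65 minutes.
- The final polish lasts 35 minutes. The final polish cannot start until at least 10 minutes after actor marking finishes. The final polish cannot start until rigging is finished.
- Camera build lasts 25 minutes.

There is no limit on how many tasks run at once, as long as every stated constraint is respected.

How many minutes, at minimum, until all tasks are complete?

Camera build has no prerequisites, so it starts at minute 0 and finishes at minute 25.
Rigging has no prerequisites, so it starts at minute 0 and finishes at minute 65.
Blocking cannot start until rigging (finishes minute 65); camera build (finishes minute 25). The controlling bound is minute 65, so blocking finishes at 65 + 10 = minute 75.
Actor marking has to wait for blocking (finishes minute 75); rigging (finishes minute 65, plus 20-minute gap → minute 85). The latest of these is minute 85, so actor marking runs minute 85 to 85 + 35 = minute 120.
The final polish needs all of actor marking (finishes minute 120, plus 10-minute gap → minute 130); rigging (finishes minute 65). That puts its earliest start at minute 130; it finishes at 130 + 35 = minute 165.
All tasks are finished once the last one completes. Finish times: Rigging at 65, Camera build at 25, Blocking at 75, Actor marking at 120, The final polish at 165. The latest is minute 165.

165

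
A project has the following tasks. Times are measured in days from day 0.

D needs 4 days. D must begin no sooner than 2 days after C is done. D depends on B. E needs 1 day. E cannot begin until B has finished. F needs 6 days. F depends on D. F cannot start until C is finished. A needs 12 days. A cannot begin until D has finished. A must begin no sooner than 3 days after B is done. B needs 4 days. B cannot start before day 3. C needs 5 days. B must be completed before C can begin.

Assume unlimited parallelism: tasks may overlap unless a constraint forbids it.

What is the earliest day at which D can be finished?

18

After its own release at day 3, B can start at day 3 and finishes at day 7.
After B (finishes day 7), C can start at day 7 and finishes at day 12.
D needs all of C (finishes day 12, plus 2-day gap → day 14); B (finishes day 7). That puts its earliest start at day 14; it finishes at 14 + 4 = day 18.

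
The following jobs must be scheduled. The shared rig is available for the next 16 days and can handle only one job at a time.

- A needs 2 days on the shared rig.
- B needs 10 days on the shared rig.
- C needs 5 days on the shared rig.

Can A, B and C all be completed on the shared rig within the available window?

No

Running back to back, the jobs need 2 + 10 + 5 = 17 days on the shared rig.
Since 17 > 16, they cannot all fit.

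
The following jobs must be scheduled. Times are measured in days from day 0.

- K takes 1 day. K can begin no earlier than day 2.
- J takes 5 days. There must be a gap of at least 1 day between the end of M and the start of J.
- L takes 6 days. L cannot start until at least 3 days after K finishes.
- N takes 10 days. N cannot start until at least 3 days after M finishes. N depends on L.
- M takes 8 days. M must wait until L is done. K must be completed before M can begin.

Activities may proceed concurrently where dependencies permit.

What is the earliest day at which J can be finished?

After its own release at day 2, K can start at day 2 and finishes at day 3.
L cannot begin until K (finishes day 3, plus 3-day gap → day 6). It runs from day 6 to 6 + 6 = day 12.
M needs all of L (finishes day 12); K (finishes day 3). That puts its earliest start at day 12; it finishes at 12 + 8 = day 20.
J waits on M (finishes day 20, plus 1-day gap → day 21), so it starts at day 21 and finishes at 21 + 5 = day 26.

26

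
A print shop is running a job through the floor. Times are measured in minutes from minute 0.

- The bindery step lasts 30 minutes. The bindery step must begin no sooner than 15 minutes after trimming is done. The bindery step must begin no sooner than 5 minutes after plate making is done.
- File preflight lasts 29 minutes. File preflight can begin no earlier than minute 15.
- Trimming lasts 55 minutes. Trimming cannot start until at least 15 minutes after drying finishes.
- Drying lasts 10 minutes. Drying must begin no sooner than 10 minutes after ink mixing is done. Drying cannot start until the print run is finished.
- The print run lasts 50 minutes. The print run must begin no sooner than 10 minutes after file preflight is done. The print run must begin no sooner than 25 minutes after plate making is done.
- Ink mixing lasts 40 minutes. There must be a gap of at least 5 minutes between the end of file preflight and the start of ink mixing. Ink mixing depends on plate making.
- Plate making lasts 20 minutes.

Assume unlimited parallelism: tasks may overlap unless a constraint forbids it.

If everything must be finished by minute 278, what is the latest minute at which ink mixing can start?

Nothing follows the bindery step; the deadline of minute 278 is its only limit. It must start by 278 − 30 = minute 248.
Since the bindery step (must start by minute 248, minus 15-minute gap → minute 233) depends on it, trimming must finish by minute 233. Backing off its 55-minute duration gives a latest start of minute 178.
Drying has to be done before trimming (must start by minute 178, minus 15-minute gap → minute 163). That means finishing by minute 163, i.e. starting by 163 − 10 = minute 153.
Ink mixing has to be done before drying (must start by minute 153, minus 10-minute gap → minute 143). That means finishing by minute 143, i.e. starting by 143 − 40 = minute 103.

103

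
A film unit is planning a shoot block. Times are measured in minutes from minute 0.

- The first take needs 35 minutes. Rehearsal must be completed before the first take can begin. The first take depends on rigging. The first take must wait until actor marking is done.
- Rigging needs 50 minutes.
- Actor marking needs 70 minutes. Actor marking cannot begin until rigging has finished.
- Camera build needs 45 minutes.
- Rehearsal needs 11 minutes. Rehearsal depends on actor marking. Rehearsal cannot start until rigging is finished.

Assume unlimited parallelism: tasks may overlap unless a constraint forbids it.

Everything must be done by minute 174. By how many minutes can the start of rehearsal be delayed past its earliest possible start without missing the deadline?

8

Nothing blocks rigging, so it runs from minute 0 to minute 50.
After rigging (finishes minute 50), actor marking can start at minute 50 and finishes at minute 120.
Rehearsal cannot start until actor marking (finishes minute 120); rigging (finishes minute 50). The controlling bound is minute 120, so rehearsal finishes at 120 + 11 = minute 131.

Working backward from the deadline:
The first take must finish by minute 174; it takes 35 minutes, so it must start by 174 − 35 = minute 139.
Since the first take (must start by minute 139) depends on it, rehearsal must finish by minute 139. Backing off its 11-minute duration gives a latest start of minute 128.
So rehearsal can start as early as minute 120 and as late as minute 128, giving 128 − 120 = 8 minutes of slack.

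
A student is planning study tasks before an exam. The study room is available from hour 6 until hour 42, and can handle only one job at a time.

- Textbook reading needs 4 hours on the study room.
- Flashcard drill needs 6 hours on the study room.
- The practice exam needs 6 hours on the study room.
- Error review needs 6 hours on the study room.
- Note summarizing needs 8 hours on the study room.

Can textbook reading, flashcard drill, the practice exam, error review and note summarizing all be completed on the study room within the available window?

The study room window is 42 − 6 = 36 hours.
Running back to back, the jobs need 4 + 6 + 6 + 6 + 8 = 30 hours on the study room.
Since 30 ≤ 36, they fit within the window.

Yes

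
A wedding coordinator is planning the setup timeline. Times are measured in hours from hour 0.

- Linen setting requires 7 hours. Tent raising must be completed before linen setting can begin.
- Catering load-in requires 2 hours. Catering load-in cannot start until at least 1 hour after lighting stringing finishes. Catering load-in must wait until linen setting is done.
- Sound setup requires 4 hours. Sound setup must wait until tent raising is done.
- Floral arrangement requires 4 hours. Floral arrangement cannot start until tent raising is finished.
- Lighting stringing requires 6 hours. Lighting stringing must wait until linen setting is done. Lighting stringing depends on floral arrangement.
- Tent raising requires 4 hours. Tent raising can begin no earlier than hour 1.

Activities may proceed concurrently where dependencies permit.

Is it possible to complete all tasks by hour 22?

Yes

Tent raising cannot begin until its own release at hour 1. It runs from hour 1 to 1 + 4 = hour 5.
Sound setup cannot begin until tent raising (finishes hour 5). It runs from hour 5 to 5 + 4 = hour 9.
Floral arrangement waits on tent raising (finishes hour 5), so it starts at hour 5 and finishes at 5 + 4 = hour 9.
Linen setting cannot begin until tent raising (finishes hour 5). It runs from hour 5 to 5 + 7 = hour 12.
For lighting stringing: linen setting (finishes hour 12); floral arrangement (finishes hour 9). Taking the maximum gives a start of hour 12, and it finishes at 12 + 6 = hour 18.
For catering load-in: lighting stringing (finishes hour 18, plus 1-hour gap → hour 19); linen setting (finishes hour 12). Taking the maximum gives a start of hour 19, and it finishes at 19 + 2 = hour 21.
Every task is finished by hour 21, which is no later than the deadline of 22, so the schedule is feasible.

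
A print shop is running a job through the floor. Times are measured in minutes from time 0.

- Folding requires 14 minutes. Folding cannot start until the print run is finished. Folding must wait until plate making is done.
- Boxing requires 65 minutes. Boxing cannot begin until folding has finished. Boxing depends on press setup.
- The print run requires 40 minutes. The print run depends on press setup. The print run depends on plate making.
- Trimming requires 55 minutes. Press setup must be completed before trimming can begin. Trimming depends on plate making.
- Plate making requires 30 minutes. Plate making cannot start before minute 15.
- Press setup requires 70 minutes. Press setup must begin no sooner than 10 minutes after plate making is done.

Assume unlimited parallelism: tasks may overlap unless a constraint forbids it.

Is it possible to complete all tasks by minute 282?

Yes

After its own release at minute 15, plate making can start at minute 15 and finishes at minute 45.
Press setup cannot begin until plate making (finishes minute 45, plus 10-minute gap → minute 55). It runs from minute 55 to 55 + 70 = minute 125.
For trimming: press setup (finishes minute 125); plate making (finishes minute 45). Taking the maximum gives a start of minute 125, and it finishes at 125 + 55 = minute 180.
For the print run: press setup (finishes minute 125); plate making (finishes minute 45). Taking the maximum gives a start of minute 125, and it finishes at 125 + 40 = minute 165.
Folding needs all of the print run (finishes minute 165); plate making (finishes minute 45). That puts its earliest start at minute 165; it finishes at 165 + 14 = minute 179.
Boxing needs all of folding (finishes minute 179); press setup (finishes minute 125). That puts its earliest start at minute 179; it finishes at 179 + 65 = minute 244.
Every task is finished by minute 244, which is no later than the deadline of 282, so the schedule is feasible.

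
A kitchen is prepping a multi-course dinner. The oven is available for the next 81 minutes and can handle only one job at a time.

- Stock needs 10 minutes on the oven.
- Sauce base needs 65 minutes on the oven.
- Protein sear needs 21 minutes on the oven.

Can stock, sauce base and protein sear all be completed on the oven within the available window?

Running back to back, the jobs need 10 + 65 + 21 = 96 minutes on the oven.
Since 96 > 81, they cannot all fit.

No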